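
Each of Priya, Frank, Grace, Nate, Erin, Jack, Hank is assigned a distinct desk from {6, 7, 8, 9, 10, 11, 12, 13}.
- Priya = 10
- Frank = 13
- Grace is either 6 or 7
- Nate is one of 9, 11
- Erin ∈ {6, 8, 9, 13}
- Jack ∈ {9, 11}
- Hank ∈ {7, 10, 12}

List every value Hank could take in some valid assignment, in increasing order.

7, 12

Priya's domain is down to {10}, so Priya = 10. Eliminate 10 elsewhere: Hank.
Frank's domain is down to {13}, so Frank = 13. Eliminate 13 elsewhere: Erin.
Nate and Jack share exactly the 2 values {9, 11}; by pigeonhole those values go to them, so strike 9, 11 from Erin.
No further eliminations apply; Hank can still be any of 7, 12.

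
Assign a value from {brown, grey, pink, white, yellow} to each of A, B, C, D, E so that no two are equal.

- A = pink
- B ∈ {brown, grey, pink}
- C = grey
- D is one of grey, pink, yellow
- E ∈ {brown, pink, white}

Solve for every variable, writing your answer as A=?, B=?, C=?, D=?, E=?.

A's domain is down to {pink}, so A = pink. Strike pink from B, D, E.
C must be grey (only option left). Remove grey from B, D.
D's domain is down to {yellow}, so D = yellow.
B has just one choice, so B = brown. Strike brown from E.
E has just one choice, so E = white.

A=pink, B=brown, C=grey, D=yellow, E=white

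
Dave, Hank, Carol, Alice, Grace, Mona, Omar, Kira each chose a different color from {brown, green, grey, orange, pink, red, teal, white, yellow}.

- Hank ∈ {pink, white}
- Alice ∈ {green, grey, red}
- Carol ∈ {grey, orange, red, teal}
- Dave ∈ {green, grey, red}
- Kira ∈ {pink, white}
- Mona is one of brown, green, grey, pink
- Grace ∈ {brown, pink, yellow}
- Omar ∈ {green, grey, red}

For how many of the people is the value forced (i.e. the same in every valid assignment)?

Hank and Kira between them cover only {pink, white} — a naked pair. Remove those values from Grace, Mona.
Dave, Alice, Omar share exactly the 3 values {green, grey, red}; by pigeonhole those values go to them, so strike green, grey, red from Carol, Mona.
That leaves Mona = brown. Remove brown from Grace.
That leaves Grace = yellow.
Determined: Grace=yellow, Mona=brown. The other people each still have more than one consistent value. That makes 2.

2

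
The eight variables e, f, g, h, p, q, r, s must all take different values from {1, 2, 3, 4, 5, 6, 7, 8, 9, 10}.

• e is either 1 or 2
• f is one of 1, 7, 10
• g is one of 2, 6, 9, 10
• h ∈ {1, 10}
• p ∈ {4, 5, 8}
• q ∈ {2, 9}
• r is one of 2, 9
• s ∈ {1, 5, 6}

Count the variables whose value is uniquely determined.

q and r between them cover only {2, 9} — a naked pair. Remove those values from e, g.
That leaves e = 1. Strike 1 from f, h, s.
h has just one choice, so h = 10. Remove 10 from f, g.
f must be 7 (only option left).
g's domain is down to {6}, so g = 6. Strike 6 from s.
s has just one choice, so s = 5. Remove 5 from p.
Determined: e=1, f=7, g=6, h=10, s=5. The other variables each still have more than one consistent value. That makes 5.

5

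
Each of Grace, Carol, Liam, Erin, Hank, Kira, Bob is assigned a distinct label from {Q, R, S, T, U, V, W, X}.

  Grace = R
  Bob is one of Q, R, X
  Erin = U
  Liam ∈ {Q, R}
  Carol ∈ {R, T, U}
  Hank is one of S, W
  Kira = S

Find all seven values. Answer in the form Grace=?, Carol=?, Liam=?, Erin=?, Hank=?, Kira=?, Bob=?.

Grace must be R (only option left). So Carol, Liam, Bob can't be R.
That leaves Liam = Q. Strike Q from Bob.
That leaves Erin = U. Remove U from Carol.
Kira's domain is down to {S}, so Kira = S. Remove S from Hank.
Bob has just one choice, so Bob = X.
Carol must be T (only option left).
Hank must be W (only option left).

Grace=R, Carol=T, Liam=Q, Erin=U, Hank=W, Kira=S, Bob=X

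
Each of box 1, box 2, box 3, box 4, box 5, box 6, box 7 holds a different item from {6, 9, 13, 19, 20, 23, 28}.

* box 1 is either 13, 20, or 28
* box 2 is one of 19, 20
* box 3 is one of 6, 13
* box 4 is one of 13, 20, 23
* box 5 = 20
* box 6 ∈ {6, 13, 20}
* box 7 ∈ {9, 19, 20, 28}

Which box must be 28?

box 5's domain is down to {20}, so box 5 = 20. Remove 20 from box 1, box 2, box 4, box 6, box 7.
box 2 must be 19 (only option left). Strike 19 from box 7.
The 5 still-open variables together cover exactly {6, 9, 13, 23, 28} — 5 values for 5 variables — and 9 appears only in box 7's list, so box 7 = 9.
The 4 still-open variables together cover exactly {6, 13, 23, 28} — 4 values for 4 variables — and 23 appears only in box 4's list, so box 4 = 23.
Among the 3 still-open variables, 28 fits only box 1 (and all 3 values in {6, 13, 28} must be used), so box 1 = 28.

box 1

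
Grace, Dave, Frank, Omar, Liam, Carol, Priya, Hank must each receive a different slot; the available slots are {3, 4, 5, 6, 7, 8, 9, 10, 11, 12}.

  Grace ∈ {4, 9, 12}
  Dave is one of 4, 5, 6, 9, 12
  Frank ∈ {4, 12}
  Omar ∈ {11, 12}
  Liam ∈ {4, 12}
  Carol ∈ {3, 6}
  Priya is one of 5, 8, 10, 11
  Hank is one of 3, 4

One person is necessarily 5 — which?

The 2 variables Frank and Liam are confined to {4, 12}, which locks those values in; drop them from Grace, Dave, Omar, Hank.
Grace's domain is down to {9}, so Grace = 9. Remove 9 from Dave.
Omar has just one choice, so Omar = 11. Remove 11 from Priya.
That leaves Hank = 3. Eliminate 3 elsewhere: Carol.
Carol's domain is down to {6}, so Carol = 6. Strike 6 from Dave.
So 5 goes to Dave.

Dave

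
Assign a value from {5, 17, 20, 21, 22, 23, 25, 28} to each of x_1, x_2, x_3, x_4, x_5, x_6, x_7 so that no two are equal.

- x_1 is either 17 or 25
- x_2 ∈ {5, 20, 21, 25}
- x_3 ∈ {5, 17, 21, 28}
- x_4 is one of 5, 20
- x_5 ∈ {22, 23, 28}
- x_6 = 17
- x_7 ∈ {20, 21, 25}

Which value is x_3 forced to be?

x_6's domain is down to {17}, so x_6 = 17. So x_1, x_3 can't be 17.
That leaves x_1 = 25. So x_2, x_7 can't be 25.
x_2, x_4, x_7 share exactly the 3 values {5, 20, 21}; by pigeonhole those values go to them, so strike 5, 20, 21 from x_3.
So x_3 = 28.

28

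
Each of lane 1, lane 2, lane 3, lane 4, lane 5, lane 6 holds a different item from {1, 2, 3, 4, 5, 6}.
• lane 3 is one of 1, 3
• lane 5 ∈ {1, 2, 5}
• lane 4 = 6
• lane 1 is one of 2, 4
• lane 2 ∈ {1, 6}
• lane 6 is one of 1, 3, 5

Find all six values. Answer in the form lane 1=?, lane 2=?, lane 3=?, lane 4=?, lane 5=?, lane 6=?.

lane 4 must be 6 (only option left). Remove 6 from lane 2.
lane 2 has just one choice, so lane 2 = 1. So lane 3, lane 5, lane 6 can't be 1.
lane 3's domain is down to {3}, so lane 3 = 3. Eliminate 3 elsewhere: lane 6.
That leaves lane 6 = 5. Eliminate 5 elsewhere: lane 5.
lane 5's domain is down to {2}, so lane 5 = 2. Strike 2 from lane 1.
lane 1 has just one choice, so lane 1 = 4.

lane 1=4, lane 2=1, lane 3=3, lane 4=6, lane 5=2, lane 6=5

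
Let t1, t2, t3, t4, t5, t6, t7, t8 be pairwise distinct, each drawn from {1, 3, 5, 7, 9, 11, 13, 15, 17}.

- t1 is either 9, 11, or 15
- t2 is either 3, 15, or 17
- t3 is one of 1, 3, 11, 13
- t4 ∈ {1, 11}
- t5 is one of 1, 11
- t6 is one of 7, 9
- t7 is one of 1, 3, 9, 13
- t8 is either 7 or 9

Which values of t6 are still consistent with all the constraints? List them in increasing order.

7, 9

Among the 8 variables, 17 fits only t2 (and all 8 values in {1, 3, 7, 9, 11, 13, 15, 17} must be used), so t2 = 17.
Among the 7 still-open variables, 15 fits only t1 (and all 7 values in {1, 3, 7, 9, 11, 13, 15} must be used), so t1 = 15.
t4 and t5 between them cover only {1, 11} — a naked pair. Remove those values from t3, t7.
t6 and t8 between them cover only {7, 9} — a naked pair. Remove those values from t7.
No further eliminations apply; t6 can still be any of 7, 9.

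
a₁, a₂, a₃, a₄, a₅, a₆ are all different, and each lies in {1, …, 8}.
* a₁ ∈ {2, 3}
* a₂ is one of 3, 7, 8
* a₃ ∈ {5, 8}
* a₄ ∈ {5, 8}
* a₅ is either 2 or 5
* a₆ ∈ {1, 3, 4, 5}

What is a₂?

7

a₃ and a₄ between them cover only {5, 8} — a naked pair. Remove those values from a₂, a₅, a₆.
a₅ must be 2 (only option left). Remove 2 from a₁.
a₁'s domain is down to {3}, so a₁ = 3. So a₂, a₆ can't be 3.
So a₂ = 7.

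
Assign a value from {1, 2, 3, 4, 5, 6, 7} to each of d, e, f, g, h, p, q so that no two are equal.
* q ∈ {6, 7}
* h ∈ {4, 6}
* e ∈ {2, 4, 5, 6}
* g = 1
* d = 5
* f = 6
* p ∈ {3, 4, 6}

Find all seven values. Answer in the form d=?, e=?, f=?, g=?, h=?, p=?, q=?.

d=5, e=2, f=6, g=1, h=4, p=3, q=7

d must be 5 (only option left). Eliminate 5 elsewhere: e.
That leaves f = 6. Eliminate 6 elsewhere: e, h, p, q.
g must be 1 (only option left).
h must be 4 (only option left). Strike 4 from e, p.
p's domain is down to {3}, so p = 3.
q's domain is down to {7}, so q = 7.
e has just one choice, so e = 2.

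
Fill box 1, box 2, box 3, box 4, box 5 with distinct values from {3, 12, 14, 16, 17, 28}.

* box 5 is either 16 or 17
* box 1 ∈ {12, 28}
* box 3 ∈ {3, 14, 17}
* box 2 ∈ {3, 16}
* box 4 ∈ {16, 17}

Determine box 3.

box 4 and box 5 share exactly the 2 values {16, 17}; by pigeonhole those values go to them, so strike 16, 17 from box 2, box 3.
box 2's domain is down to {3}, so box 2 = 3. So box 3 can't be 3.
So box 3 = 14.

14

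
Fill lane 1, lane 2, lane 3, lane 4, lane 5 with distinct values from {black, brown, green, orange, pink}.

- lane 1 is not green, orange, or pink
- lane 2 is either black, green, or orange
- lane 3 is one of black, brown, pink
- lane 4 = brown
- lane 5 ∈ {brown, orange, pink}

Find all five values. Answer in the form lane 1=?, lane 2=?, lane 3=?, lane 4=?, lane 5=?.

lane 1=black, lane 2=green, lane 3=pink, lane 4=brown, lane 5=orange

lane 4 must be brown (only option left). So lane 1, lane 3, lane 5 can't be brown.
That leaves lane 1 = black. Eliminate black elsewhere: lane 2, lane 3.
lane 3 must be pink (only option left). So lane 5 can't be pink.
lane 5's domain is down to {orange}, so lane 5 = orange. Remove orange from lane 2.
lane 2 must be green (only option left).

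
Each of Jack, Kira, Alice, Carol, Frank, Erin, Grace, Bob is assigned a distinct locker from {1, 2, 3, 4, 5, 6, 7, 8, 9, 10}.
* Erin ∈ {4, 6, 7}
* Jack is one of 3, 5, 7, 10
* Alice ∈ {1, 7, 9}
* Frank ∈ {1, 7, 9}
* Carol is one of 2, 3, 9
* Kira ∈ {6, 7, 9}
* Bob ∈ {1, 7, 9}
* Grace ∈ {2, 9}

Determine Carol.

3

Alice, Frank, Bob share exactly the 3 values {1, 7, 9}; by pigeonhole those values go to them, so strike 1, 7, 9 from Jack, Kira, Carol, Erin, Grace.
Kira has just one choice, so Kira = 6. Remove 6 from Erin.
Erin must be 4 (only option left).
Grace must be 2 (only option left). Remove 2 from Carol.
So Carol = 3.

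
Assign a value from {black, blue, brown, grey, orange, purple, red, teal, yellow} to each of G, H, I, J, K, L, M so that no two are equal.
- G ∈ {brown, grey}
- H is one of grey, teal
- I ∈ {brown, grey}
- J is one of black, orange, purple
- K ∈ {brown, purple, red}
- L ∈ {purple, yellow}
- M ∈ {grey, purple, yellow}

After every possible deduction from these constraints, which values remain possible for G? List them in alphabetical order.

G and I between them cover only {brown, grey} — a naked pair. Remove those values from H, K, M.
H must be teal (only option left).
The 2 variables L and M are confined to {purple, yellow}, which locks those values in; drop them from J, K.
That leaves K = red.
No further eliminations apply; G can still be any of brown, grey.

brown, grey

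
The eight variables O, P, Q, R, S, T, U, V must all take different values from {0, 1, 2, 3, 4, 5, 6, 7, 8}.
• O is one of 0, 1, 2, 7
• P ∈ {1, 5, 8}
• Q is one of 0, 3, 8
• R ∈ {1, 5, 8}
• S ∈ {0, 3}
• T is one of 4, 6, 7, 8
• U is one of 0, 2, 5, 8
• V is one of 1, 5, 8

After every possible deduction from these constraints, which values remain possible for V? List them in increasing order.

P, R, V share exactly the 3 values {1, 5, 8}; by pigeonhole those values go to them, so strike 1, 5, 8 from O, Q, T, U.
Q and S share exactly the 2 values {0, 3}; by pigeonhole those values go to them, so strike 0, 3 from O, U.
U's domain is down to {2}, so U = 2. Strike 2 from O.
O's domain is down to {7}, so O = 7. Remove 7 from T.
No further eliminations apply; V can still be any of 1, 5, 8.

1, 5, 8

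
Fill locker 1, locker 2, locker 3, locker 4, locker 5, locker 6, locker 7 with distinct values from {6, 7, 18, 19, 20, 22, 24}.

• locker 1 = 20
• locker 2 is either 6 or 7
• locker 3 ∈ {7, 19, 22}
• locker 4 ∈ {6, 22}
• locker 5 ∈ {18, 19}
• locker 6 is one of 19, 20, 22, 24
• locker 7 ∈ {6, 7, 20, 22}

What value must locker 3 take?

19

locker 1 has just one choice, so locker 1 = 20. Remove 20 from locker 6, locker 7.
The 6 still-open variables draw from only 6 values {6, 7, 18, 19, 22, 24}, so each is used; only locker 5 can be 18, hence locker 5 = 18.
The 5 still-open variables draw from only 5 values {6, 7, 19, 22, 24}, so each is used; only locker 6 can be 24, hence locker 6 = 24.
The 4 still-open variables together cover exactly {6, 7, 19, 22} — 4 values for 4 variables — and 19 appears only in locker 3's list, so locker 3 = 19.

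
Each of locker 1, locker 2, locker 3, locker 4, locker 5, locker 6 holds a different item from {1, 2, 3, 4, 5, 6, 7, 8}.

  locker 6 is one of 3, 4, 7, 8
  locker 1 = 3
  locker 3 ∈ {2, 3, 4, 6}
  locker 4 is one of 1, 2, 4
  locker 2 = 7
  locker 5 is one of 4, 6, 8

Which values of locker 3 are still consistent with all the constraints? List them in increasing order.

2, 4, 6

locker 1 must be 3 (only option left). Remove 3 from locker 3, locker 6.
locker 2 must be 7 (only option left). Strike 7 from locker 6.
No further eliminations apply; locker 3 can still be any of 2, 4, 6.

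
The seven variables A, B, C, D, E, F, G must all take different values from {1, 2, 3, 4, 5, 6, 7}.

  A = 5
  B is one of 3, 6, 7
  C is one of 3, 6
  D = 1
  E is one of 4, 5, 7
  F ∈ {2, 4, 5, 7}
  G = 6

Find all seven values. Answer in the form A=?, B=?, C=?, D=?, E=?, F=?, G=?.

A must be 5 (only option left). Strike 5 from E, F.
D must be 1 (only option left).
G has just one choice, so G = 6. Remove 6 from B, C.
C must be 3 (only option left). Strike 3 from B.
B has just one choice, so B = 7. Strike 7 from E, F.
E must be 4 (only option left). Remove 4 from F.
That leaves F = 2.

A=5, B=7, C=3, D=1, E=4, F=2, G=6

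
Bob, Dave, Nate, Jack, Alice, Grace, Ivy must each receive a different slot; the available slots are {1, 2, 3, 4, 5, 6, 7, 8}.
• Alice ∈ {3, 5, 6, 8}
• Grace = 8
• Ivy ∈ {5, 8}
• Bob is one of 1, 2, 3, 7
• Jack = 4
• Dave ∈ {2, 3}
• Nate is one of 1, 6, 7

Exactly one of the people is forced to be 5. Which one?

Jack has just one choice, so Jack = 4.
Grace has just one choice, so Grace = 8. Remove 8 from Alice, Ivy.
So 5 goes to Ivy.

Ivy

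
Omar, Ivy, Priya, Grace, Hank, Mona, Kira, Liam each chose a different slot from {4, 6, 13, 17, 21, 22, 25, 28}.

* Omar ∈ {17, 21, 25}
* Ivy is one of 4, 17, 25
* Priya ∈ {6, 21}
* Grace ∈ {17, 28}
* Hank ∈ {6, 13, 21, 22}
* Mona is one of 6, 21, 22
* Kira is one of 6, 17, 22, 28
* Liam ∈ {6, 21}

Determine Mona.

The 8 variables together cover exactly {4, 6, 13, 17, 21, 22, 25, 28} — 8 values for 8 variables — and 4 appears only in Ivy's list, so Ivy = 4.
Among the 7 still-open variables, 13 fits only Hank (and all 7 values in {6, 13, 17, 21, 22, 25, 28} must be used), so Hank = 13.
Among the 6 still-open variables, 25 fits only Omar (and all 6 values in {6, 17, 21, 22, 25, 28} must be used), so Omar = 25.
Priya and Liam between them cover only {6, 21} — a naked pair. Remove those values from Mona, Kira.
So Mona = 22.

22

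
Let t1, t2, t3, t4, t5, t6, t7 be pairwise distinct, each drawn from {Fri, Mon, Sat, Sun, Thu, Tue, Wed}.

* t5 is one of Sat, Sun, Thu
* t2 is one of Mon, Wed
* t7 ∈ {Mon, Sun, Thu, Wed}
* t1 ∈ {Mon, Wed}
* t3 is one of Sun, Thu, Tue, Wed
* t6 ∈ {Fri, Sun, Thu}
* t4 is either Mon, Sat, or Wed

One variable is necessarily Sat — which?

t4

The 7 variables draw from only 7 values {Fri, Mon, Sat, Sun, Thu, Tue, Wed}, so each is used; only t6 can be Fri, hence t6 = Fri.
Among the 6 still-open variables, Tue fits only t3 (and all 6 values in {Mon, Sat, Sun, Thu, Tue, Wed} must be used), so t3 = Tue.
t1 and t2 between them cover only {Mon, Wed} — a naked pair. Remove those values from t4, t7.
So Sat goes to t4.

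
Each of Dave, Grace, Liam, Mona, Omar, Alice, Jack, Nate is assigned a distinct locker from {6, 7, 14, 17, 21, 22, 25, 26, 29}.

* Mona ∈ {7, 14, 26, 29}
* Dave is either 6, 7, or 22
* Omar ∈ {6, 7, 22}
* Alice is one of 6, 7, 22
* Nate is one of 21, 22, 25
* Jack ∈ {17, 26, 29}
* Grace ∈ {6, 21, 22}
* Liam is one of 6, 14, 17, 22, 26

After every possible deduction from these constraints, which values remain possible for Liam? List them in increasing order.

Dave, Omar, Alice between them cover only {6, 7, 22} — a naked triple. Remove those values from Grace, Liam, Mona, Nate.
That leaves Grace = 21. Remove 21 from Nate.
That leaves Nate = 25.
No further eliminations apply; Liam can still be any of 14, 17, 26.

14, 17, 26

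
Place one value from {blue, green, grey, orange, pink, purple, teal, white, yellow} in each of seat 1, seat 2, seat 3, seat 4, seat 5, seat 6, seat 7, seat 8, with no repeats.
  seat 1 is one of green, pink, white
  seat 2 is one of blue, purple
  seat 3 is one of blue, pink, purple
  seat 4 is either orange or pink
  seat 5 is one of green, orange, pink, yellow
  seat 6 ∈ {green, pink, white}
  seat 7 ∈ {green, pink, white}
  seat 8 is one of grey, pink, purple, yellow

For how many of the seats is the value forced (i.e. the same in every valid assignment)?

The 8 variables draw from only 8 values {blue, green, grey, orange, pink, purple, white, yellow}, so each is used; only seat 8 can be grey, hence seat 8 = grey.
The 7 still-open variables together cover exactly {blue, green, orange, pink, purple, white, yellow} — 7 values for 7 variables — and yellow appears only in seat 5's list, so seat 5 = yellow.
Among the 6 still-open variables, orange fits only seat 4 (and all 6 values in {blue, green, orange, pink, purple, white} must be used), so seat 4 = orange.
The 3 variables seat 1, seat 6, seat 7 are confined to {green, pink, white}, which locks those values in; drop them from seat 3.
Determined: seat 4=orange, seat 5=yellow, seat 8=grey. The other seats each still have more than one consistent value. That makes 3.

3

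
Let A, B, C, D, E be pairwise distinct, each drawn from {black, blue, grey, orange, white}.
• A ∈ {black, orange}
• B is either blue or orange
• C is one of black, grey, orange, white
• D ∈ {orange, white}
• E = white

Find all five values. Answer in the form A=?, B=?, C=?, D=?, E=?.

E's domain is down to {white}, so E = white. So C, D can't be white.
D must be orange (only option left). Strike orange from A, B, C.
A has just one choice, so A = black. Eliminate black elsewhere: C.
That leaves B = blue.
C has just one choice, so C = grey.

A=black, B=blue, C=grey, D=orange, E=white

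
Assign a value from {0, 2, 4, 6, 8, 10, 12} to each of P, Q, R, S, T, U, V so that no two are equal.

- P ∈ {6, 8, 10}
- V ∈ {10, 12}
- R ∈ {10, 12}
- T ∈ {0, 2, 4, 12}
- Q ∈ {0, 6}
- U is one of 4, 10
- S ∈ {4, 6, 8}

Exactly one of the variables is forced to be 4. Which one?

The 7 variables together cover exactly {0, 2, 4, 6, 8, 10, 12} — 7 values for 7 variables — and 2 appears only in T's list, so T = 2.
The 6 still-open variables together cover exactly {0, 4, 6, 8, 10, 12} — 6 values for 6 variables — and 0 appears only in Q's list, so Q = 0.
The 2 variables R and V are confined to {10, 12}, which locks those values in; drop them from P, U.
So 4 goes to U.

U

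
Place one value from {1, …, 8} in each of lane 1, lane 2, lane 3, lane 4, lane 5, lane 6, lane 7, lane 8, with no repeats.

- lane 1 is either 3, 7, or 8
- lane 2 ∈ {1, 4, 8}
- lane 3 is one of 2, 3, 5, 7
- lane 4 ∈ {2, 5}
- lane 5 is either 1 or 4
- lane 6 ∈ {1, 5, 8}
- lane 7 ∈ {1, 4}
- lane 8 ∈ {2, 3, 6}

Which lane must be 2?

lane 4

The 8 variables together cover exactly {1, 2, 3, 4, 5, 6, 7, 8} — 8 values for 8 variables — and 6 appears only in lane 8's list, so lane 8 = 6.
lane 5 and lane 7 share exactly the 2 values {1, 4}; by pigeonhole those values go to them, so strike 1, 4 from lane 2, lane 6.
lane 2's domain is down to {8}, so lane 2 = 8. Strike 8 from lane 1, lane 6.
lane 6 has just one choice, so lane 6 = 5. Remove 5 from lane 3, lane 4.
So 2 goes to lane 4.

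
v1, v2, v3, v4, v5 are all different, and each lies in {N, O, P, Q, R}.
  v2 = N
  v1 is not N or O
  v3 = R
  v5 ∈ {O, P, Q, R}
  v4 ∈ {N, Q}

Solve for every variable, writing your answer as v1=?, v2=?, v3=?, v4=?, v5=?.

v2 must be N (only option left). Strike N from v4.
v3 must be R (only option left). Remove R from v1, v5.
That leaves v4 = Q. Remove Q from v1, v5.
v1 must be P (only option left). Strike P from v5.
v5's domain is down to {O}, so v5 = O.

v1=P, v2=N, v3=R, v4=Q, v5=O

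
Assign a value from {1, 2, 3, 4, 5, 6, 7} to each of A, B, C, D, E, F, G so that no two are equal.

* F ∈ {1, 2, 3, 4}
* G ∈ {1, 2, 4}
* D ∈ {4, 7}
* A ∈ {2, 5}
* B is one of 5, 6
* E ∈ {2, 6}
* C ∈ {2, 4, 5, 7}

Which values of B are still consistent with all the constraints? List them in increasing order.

The 7 variables draw from only 7 values {1, 2, 3, 4, 5, 6, 7}, so each is used; only F can be 3, hence F = 3.
Among the 6 still-open variables, 1 fits only G (and all 6 values in {1, 2, 4, 5, 6, 7} must be used), so G = 1.
A, B, E share exactly the 3 values {2, 5, 6}; by pigeonhole those values go to them, so strike 2, 5, 6 from C.
No further eliminations apply; B can still be any of 5, 6.

5, 6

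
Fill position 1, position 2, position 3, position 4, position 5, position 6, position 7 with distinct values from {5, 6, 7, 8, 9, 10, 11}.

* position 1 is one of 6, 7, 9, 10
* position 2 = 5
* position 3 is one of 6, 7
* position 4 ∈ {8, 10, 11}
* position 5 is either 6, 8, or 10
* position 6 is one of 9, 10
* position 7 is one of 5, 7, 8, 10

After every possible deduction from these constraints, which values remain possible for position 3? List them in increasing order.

6, 7

position 2 has just one choice, so position 2 = 5. Remove 5 from position 7.
The 6 still-open variables together cover exactly {6, 7, 8, 9, 10, 11} — 6 values for 6 variables — and 11 appears only in position 4's list, so position 4 = 11.
No further eliminations apply; position 3 can still be any of 6, 7.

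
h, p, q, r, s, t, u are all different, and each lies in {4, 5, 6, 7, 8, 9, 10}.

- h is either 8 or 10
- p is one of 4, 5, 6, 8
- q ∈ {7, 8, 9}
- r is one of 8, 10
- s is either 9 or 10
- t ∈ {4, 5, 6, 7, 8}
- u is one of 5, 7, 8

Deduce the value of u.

5

The 2 variables h and r are confined to {8, 10}, which locks those values in; drop them from p, q, s, t, u.
s's domain is down to {9}, so s = 9. So q can't be 9.
q's domain is down to {7}, so q = 7. Eliminate 7 elsewhere: t, u.
So u = 5.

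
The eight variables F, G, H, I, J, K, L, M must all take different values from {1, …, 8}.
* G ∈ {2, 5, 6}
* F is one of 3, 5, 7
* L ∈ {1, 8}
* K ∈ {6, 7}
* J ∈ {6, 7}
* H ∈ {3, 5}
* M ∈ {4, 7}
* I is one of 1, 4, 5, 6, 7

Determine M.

The 8 variables together cover exactly {1, 2, 3, 4, 5, 6, 7, 8} — 8 values for 8 variables — and 2 appears only in G's list, so G = 2.
The 7 still-open variables draw from only 7 values {1, 3, 4, 5, 6, 7, 8}, so each is used; only L can be 8, hence L = 8.
Among the 6 still-open variables, 1 fits only I (and all 6 values in {1, 3, 4, 5, 6, 7} must be used), so I = 1.
The 5 still-open variables draw from only 5 values {3, 4, 5, 6, 7}, so each is used; only M can be 4, hence M = 4.

4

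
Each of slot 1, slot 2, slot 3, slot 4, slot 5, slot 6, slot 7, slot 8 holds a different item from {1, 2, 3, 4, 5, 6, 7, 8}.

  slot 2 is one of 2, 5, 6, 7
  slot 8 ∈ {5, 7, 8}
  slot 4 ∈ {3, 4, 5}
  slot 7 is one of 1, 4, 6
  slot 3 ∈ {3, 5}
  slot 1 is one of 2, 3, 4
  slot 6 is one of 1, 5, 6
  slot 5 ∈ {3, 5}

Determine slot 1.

Among the 8 variables, 8 fits only slot 8 (and all 8 values in {1, 2, 3, 4, 5, 6, 7, 8} must be used), so slot 8 = 8.
Among the 7 still-open variables, 7 fits only slot 2 (and all 7 values in {1, 2, 3, 4, 5, 6, 7} must be used), so slot 2 = 7.
Among the 6 still-open variables, 2 fits only slot 1 (and all 6 values in {1, 2, 3, 4, 5, 6} must be used), so slot 1 = 2.

2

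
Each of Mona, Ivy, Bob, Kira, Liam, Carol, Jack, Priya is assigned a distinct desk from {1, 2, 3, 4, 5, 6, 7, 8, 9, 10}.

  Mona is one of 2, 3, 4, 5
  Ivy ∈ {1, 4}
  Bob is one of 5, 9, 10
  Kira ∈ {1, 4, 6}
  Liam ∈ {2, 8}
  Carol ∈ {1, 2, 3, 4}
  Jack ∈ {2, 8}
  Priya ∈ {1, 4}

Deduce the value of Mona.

The 2 variables Ivy and Priya are confined to {1, 4}, which locks those values in; drop them from Mona, Kira, Carol.
Kira has just one choice, so Kira = 6.
Liam and Jack between them cover only {2, 8} — a naked pair. Remove those values from Mona, Carol.
Carol has just one choice, so Carol = 3. Eliminate 3 elsewhere: Mona.
So Mona = 5.

5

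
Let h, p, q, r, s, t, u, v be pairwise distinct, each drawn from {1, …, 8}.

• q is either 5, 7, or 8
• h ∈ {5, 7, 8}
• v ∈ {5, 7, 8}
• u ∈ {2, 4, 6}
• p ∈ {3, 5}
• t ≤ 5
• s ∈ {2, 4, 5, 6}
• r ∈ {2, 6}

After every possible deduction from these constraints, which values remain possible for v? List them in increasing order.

The 8 variables together cover exactly {1, 2, 3, 4, 5, 6, 7, 8} — 8 values for 8 variables — and 1 appears only in t's list, so t = 1.
The 7 still-open variables draw from only 7 values {2, 3, 4, 5, 6, 7, 8}, so each is used; only p can be 3, hence p = 3.
h, q, v share exactly the 3 values {5, 7, 8}; by pigeonhole those values go to them, so strike 5, 7, 8 from s.
No further eliminations apply; v can still be any of 5, 7, 8.

5, 7, 8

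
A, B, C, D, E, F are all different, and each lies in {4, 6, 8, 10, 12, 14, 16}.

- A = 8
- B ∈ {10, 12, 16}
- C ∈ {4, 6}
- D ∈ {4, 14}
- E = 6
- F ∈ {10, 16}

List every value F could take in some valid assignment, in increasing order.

A has just one choice, so A = 8.
E's domain is down to {6}, so E = 6. Remove 6 from C.
That leaves C = 4. Strike 4 from D.
That leaves D = 14.
No further eliminations apply; F can still be any of 10, 16.

10, 16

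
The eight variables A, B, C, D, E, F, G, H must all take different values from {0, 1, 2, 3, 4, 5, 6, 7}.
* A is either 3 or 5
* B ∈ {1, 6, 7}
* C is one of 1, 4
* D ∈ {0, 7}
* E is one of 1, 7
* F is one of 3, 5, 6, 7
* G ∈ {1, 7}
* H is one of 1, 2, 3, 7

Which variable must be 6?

B

Among the 8 variables, 0 fits only D (and all 8 values in {0, 1, 2, 3, 4, 5, 6, 7} must be used), so D = 0.
The 7 still-open variables draw from only 7 values {1, 2, 3, 4, 5, 6, 7}, so each is used; only H can be 2, hence H = 2.
The 6 still-open variables together cover exactly {1, 3, 4, 5, 6, 7} — 6 values for 6 variables — and 4 appears only in C's list, so C = 4.
E and G between them cover only {1, 7} — a naked pair. Remove those values from B, F.
So 6 goes to B.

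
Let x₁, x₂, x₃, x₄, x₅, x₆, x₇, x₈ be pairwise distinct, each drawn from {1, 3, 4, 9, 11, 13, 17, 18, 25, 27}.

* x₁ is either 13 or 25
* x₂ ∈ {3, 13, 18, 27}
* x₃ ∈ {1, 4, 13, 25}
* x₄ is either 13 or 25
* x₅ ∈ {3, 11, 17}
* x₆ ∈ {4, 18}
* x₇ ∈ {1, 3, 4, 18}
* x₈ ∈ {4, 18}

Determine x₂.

27

x₁ and x₄ between them cover only {13, 25} — a naked pair. Remove those values from x₂, x₃.
x₆ and x₈ share exactly the 2 values {4, 18}; by pigeonhole those values go to them, so strike 4, 18 from x₂, x₃, x₇.
x₃'s domain is down to {1}, so x₃ = 1. Strike 1 from x₇.
x₇ has just one choice, so x₇ = 3. Strike 3 from x₂, x₅.
So x₂ = 27.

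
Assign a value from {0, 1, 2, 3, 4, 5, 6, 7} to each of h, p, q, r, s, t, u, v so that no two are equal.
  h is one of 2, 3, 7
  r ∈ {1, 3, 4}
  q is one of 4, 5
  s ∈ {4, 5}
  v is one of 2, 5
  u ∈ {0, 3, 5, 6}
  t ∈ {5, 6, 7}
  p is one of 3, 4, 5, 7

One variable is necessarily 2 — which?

Among the 8 variables, 0 fits only u (and all 8 values in {0, 1, 2, 3, 4, 5, 6, 7} must be used), so u = 0.
The 7 still-open variables draw from only 7 values {1, 2, 3, 4, 5, 6, 7}, so each is used; only r can be 1, hence r = 1.
The 6 still-open variables draw from only 6 values {2, 3, 4, 5, 6, 7}, so each is used; only t can be 6, hence t = 6.
q and s between them cover only {4, 5} — a naked pair. Remove those values from p, v.
So 2 goes to v.

v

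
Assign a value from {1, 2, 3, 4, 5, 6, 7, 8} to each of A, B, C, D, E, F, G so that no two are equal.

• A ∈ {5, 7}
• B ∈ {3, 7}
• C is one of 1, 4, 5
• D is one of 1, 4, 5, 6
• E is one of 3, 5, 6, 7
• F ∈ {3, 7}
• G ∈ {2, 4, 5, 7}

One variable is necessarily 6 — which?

E

Among the 7 variables, 2 fits only G (and all 7 values in {1, 2, 3, 4, 5, 6, 7} must be used), so G = 2.
The 2 variables B and F are confined to {3, 7}, which locks those values in; drop them from A, E.
That leaves A = 5. Strike 5 from C, D, E.
So 6 goes to E.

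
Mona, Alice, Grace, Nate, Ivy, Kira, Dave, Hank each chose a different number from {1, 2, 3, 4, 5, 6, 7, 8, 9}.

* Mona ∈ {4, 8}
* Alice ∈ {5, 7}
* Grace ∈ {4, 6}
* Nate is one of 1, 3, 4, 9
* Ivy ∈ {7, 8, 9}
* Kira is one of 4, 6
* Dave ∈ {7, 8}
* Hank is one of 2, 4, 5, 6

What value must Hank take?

Grace and Kira between them cover only {4, 6} — a naked pair. Remove those values from Mona, Nate, Hank.
That leaves Mona = 8. Remove 8 from Ivy, Dave.
Dave has just one choice, so Dave = 7. Eliminate 7 elsewhere: Alice, Ivy.
Alice's domain is down to {5}, so Alice = 5. Strike 5 from Hank.
So Hank = 2.

2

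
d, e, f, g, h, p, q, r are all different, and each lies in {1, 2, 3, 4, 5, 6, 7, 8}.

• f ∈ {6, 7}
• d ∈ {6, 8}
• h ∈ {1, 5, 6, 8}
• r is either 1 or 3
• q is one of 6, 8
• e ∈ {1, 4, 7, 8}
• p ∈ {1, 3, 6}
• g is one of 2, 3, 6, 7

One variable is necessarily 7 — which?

f

The 8 variables draw from only 8 values {1, 2, 3, 4, 5, 6, 7, 8}, so each is used; only g can be 2, hence g = 2.
Among the 7 still-open variables, 4 fits only e (and all 7 values in {1, 3, 4, 5, 6, 7, 8} must be used), so e = 4.
The 6 still-open variables together cover exactly {1, 3, 5, 6, 7, 8} — 6 values for 6 variables — and 5 appears only in h's list, so h = 5.
The 5 still-open variables draw from only 5 values {1, 3, 6, 7, 8}, so each is used; only f can be 7, hence f = 7.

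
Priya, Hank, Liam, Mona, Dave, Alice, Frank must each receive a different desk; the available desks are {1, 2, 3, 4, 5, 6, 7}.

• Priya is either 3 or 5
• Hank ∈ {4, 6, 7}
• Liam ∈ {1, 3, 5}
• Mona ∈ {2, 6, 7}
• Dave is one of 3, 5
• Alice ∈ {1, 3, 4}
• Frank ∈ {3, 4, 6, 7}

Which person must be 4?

The 7 variables together cover exactly {1, 2, 3, 4, 5, 6, 7} — 7 values for 7 variables — and 2 appears only in Mona's list, so Mona = 2.
Priya and Dave share exactly the 2 values {3, 5}; by pigeonhole those values go to them, so strike 3, 5 from Liam, Alice, Frank.
That leaves Liam = 1. Strike 1 from Alice.
So 4 goes to Alice.

Alice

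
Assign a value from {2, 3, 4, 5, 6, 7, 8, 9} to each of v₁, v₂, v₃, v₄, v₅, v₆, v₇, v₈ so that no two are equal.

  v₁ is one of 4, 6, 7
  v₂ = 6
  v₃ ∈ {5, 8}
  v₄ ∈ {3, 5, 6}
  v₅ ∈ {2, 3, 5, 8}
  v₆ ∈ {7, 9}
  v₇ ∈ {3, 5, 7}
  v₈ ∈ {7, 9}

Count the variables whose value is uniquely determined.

4

v₂ must be 6 (only option left). Strike 6 from v₁, v₄.
The 7 still-open variables draw from only 7 values {2, 3, 4, 5, 7, 8, 9}, so each is used; only v₅ can be 2, hence v₅ = 2.
The 6 still-open variables together cover exactly {3, 4, 5, 7, 8, 9} — 6 values for 6 variables — and 4 appears only in v₁'s list, so v₁ = 4.
Among the 5 still-open variables, 8 fits only v₃ (and all 5 values in {3, 5, 7, 8, 9} must be used), so v₃ = 8.
v₆ and v₈ between them cover only {7, 9} — a naked pair. Remove those values from v₇.
Determined: v₁=4, v₂=6, v₃=8, v₅=2. The other variables each still have more than one consistent value. That makes 4.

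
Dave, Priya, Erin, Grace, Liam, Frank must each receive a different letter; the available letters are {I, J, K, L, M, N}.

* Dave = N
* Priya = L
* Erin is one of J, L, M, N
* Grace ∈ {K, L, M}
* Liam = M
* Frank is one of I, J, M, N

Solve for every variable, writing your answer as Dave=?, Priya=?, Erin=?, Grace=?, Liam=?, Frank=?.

Dave=N, Priya=L, Erin=J, Grace=K, Liam=M, Frank=I

Dave must be N (only option left). Strike N from Erin, Frank.
Priya must be L (only option left). So Erin, Grace can't be L.
Liam has just one choice, so Liam = M. Eliminate M elsewhere: Erin, Grace, Frank.
Erin has just one choice, so Erin = J. So Frank can't be J.
Grace has just one choice, so Grace = K.
Frank must be I (only option left).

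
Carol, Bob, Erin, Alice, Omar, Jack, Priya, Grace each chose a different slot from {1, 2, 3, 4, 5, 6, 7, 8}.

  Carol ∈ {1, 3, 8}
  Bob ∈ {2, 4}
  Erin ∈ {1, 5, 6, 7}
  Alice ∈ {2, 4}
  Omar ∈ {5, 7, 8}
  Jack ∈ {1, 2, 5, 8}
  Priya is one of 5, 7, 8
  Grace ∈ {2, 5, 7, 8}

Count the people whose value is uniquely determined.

Among the 8 variables, 3 fits only Carol (and all 8 values in {1, 2, 3, 4, 5, 6, 7, 8} must be used), so Carol = 3.
Among the 7 still-open variables, 6 fits only Erin (and all 7 values in {1, 2, 4, 5, 6, 7, 8} must be used), so Erin = 6.
The 6 still-open variables draw from only 6 values {1, 2, 4, 5, 7, 8}, so each is used; only Jack can be 1, hence Jack = 1.
The 2 variables Bob and Alice are confined to {2, 4}, which locks those values in; drop them from Grace.
Determined: Carol=3, Erin=6, Jack=1. The other people each still have more than one consistent value. That makes 3.

3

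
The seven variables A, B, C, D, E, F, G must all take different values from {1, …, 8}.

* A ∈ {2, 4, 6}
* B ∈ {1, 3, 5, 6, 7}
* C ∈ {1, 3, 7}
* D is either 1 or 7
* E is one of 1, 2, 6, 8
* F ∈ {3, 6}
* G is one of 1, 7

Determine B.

5

D and G between them cover only {1, 7} — a naked pair. Remove those values from B, C, E.
C must be 3 (only option left). Remove 3 from B, F.
F has just one choice, so F = 6. Strike 6 from A, B, E.
So B = 5.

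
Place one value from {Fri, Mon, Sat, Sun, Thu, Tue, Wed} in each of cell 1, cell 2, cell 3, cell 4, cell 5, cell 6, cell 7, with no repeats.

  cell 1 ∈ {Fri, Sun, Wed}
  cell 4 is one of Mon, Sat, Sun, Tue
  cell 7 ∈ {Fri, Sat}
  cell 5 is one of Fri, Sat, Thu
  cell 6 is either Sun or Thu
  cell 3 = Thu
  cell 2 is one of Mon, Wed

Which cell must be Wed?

cell 3's domain is down to {Thu}, so cell 3 = Thu. Remove Thu from cell 5, cell 6.
cell 6 must be Sun (only option left). So cell 1, cell 4 can't be Sun.
Among the 5 still-open variables, Tue fits only cell 4 (and all 5 values in {Fri, Mon, Sat, Tue, Wed} must be used), so cell 4 = Tue.
The 4 still-open variables together cover exactly {Fri, Mon, Sat, Wed} — 4 values for 4 variables — and Mon appears only in cell 2's list, so cell 2 = Mon.
The 3 still-open variables together cover exactly {Fri, Sat, Wed} — 3 values for 3 variables — and Wed appears only in cell 1's list, so cell 1 = Wed.

cell 1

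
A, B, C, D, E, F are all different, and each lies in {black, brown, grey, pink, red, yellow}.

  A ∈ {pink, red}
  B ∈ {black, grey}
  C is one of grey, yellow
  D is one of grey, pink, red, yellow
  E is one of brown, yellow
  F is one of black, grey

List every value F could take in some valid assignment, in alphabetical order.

The 6 variables together cover exactly {black, brown, grey, pink, red, yellow} — 6 values for 6 variables — and brown appears only in E's list, so E = brown.
The 2 variables B and F are confined to {black, grey}, which locks those values in; drop them from C, D.
That leaves C = yellow. Remove yellow from D.
No further eliminations apply; F can still be any of black, grey.

black, grey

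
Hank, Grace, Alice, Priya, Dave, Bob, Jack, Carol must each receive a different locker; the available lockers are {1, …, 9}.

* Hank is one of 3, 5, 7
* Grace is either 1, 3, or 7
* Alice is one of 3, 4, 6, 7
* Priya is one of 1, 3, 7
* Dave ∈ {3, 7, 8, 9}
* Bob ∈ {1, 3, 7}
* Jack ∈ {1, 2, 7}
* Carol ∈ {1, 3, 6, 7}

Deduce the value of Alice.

4

The 3 variables Grace, Priya, Bob are confined to {1, 3, 7}, which locks those values in; drop them from Hank, Alice, Dave, Jack, Carol.
Hank has just one choice, so Hank = 5.
That leaves Jack = 2.
Carol has just one choice, so Carol = 6. Remove 6 from Alice.
So Alice = 4.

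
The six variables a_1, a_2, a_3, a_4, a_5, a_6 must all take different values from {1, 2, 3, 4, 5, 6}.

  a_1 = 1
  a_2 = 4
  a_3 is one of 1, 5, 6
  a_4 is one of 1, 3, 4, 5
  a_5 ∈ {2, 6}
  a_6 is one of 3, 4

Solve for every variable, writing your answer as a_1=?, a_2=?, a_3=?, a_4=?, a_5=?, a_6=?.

a_1=1, a_2=4, a_3=6, a_4=5, a_5=2, a_6=3

a_1's domain is down to {1}, so a_1 = 1. So a_3, a_4 can't be 1.
a_2's domain is down to {4}, so a_2 = 4. Strike 4 from a_4, a_6.
a_6's domain is down to {3}, so a_6 = 3. Eliminate 3 elsewhere: a_4.
That leaves a_4 = 5. Eliminate 5 elsewhere: a_3.
a_3 has just one choice, so a_3 = 6. Strike 6 from a_5.
a_5 must be 2 (only option left).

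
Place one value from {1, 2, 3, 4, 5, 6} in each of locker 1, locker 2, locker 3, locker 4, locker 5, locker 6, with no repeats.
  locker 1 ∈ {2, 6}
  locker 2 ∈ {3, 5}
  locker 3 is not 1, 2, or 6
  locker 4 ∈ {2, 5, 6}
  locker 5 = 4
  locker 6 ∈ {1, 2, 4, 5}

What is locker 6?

1

locker 5 must be 4 (only option left). Eliminate 4 elsewhere: locker 3, locker 6.
Among the 5 still-open variables, 1 fits only locker 6 (and all 5 values in {1, 2, 3, 5, 6} must be used), so locker 6 = 1.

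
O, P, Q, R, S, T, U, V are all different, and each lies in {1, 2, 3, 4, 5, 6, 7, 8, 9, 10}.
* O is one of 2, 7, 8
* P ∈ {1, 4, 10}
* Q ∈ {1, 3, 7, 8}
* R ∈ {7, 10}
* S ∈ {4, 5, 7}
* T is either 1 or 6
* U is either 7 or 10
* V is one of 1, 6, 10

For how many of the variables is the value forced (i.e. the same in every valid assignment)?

R and U share exactly the 2 values {7, 10}; by pigeonhole those values go to them, so strike 7, 10 from O, P, Q, S, V.
The 2 variables T and V are confined to {1, 6}, which locks those values in; drop them from P, Q.
P's domain is down to {4}, so P = 4. Remove 4 from S.
S's domain is down to {5}, so S = 5.
Determined: P=4, S=5. The other variables each still have more than one consistent value. That makes 2.

2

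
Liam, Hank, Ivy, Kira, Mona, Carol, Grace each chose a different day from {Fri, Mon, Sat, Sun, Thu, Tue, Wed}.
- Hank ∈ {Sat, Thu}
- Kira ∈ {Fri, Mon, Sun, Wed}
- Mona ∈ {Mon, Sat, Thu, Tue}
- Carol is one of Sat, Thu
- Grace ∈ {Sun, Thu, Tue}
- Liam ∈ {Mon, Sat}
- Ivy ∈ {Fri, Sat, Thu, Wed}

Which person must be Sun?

Grace

Hank and Carol share exactly the 2 values {Sat, Thu}; by pigeonhole those values go to them, so strike Sat, Thu from Liam, Ivy, Mona, Grace.
That leaves Liam = Mon. Remove Mon from Kira, Mona.
That leaves Mona = Tue. Eliminate Tue elsewhere: Grace.
So Sun goes to Grace.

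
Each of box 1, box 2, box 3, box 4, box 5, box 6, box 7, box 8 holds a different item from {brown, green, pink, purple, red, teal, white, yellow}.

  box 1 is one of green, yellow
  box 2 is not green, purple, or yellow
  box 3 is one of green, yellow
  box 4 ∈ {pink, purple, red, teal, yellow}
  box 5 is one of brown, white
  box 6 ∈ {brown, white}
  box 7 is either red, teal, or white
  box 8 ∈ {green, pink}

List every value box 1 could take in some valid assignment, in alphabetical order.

green, yellow

Among the 8 variables, purple fits only box 4 (and all 8 values in {brown, green, pink, purple, red, teal, white, yellow} must be used), so box 4 = purple.
box 1 and box 3 between them cover only {green, yellow} — a naked pair. Remove those values from box 8.
box 8 has just one choice, so box 8 = pink. Remove pink from box 2.
box 5 and box 6 between them cover only {brown, white} — a naked pair. Remove those values from box 2, box 7.
No further eliminations apply; box 1 can still be any of green, yellow.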